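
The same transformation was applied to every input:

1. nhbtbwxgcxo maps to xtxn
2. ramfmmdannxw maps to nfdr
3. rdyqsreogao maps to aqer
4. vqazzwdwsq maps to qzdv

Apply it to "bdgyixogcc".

Rule — keep one character in every 3, starting at position 1 (positions 1st, 4th, 7th, ...), then swap the first and last characters.
Starting from "bdgyixogcc": after the first operation, "byoc"; after the second, "cyob".

cyob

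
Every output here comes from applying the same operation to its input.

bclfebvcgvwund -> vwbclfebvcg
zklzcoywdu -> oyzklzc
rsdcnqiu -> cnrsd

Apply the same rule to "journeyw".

rnjou

The transformation: delete the last 3 characters, then move the last 2 characters to the front (rotate right by 2).
Starting from "journeyw": after the first operation, "journ"; after the second, "rnjou".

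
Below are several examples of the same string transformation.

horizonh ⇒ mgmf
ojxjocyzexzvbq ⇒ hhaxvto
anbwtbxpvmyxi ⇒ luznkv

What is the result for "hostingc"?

Each output is the input with this applied: shift every letter 2 places backward in the alphabet (wrapping around), then keep every other character starting from the second (positions 2nd, 4th, 6th, ...).
For "hostingc", step one produces "fmqrglea"; step two turns that into "mrla".

mrla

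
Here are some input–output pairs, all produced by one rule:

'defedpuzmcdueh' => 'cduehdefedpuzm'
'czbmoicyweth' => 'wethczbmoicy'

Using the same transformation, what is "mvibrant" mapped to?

The pattern: swap the front and back halves of the string, then move the first 2 characters to the end (rotate left by 2).
Applying both steps to "mvibrant": "rantmvib", then "ntmvibra".

ntmvibra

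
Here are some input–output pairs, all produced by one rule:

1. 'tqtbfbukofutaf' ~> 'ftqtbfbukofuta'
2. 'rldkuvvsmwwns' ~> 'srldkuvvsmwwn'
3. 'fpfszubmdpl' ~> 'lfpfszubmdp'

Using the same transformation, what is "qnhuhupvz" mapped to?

The pattern: move the last character to the front.
Doing the same to "qnhuhupvz": "zqnhuhupv".

zqnhuhupv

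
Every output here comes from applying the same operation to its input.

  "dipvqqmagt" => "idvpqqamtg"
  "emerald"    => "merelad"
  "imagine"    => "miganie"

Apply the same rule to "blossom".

Each output is the input with this applied: swap each adjacent pair of characters (1↔2, 3↔4, ...).
On "blossom" that produces "lbsoosm".

lbsoosm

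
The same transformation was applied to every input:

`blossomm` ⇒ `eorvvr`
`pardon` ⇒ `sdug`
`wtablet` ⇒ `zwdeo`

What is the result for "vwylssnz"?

yzbovv

Rule — delete the last 2 characters, then shift every letter 3 places forward in the alphabet (wrapping around).
For "vwylssnz", step one produces "vwylss"; step two turns that into "yzbovv".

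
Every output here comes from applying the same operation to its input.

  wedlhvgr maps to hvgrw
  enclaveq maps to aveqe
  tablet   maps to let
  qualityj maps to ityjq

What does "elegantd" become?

The transformation: swap the front and back halves of the string, then delete the last 3 characters.
Working it through for "elegantd": intermediate "antdeleg", final "antde".

antde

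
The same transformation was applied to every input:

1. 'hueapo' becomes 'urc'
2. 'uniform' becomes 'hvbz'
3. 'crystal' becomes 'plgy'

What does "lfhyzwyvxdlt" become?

yumlky

What's happening: shift every letter 13 places forward in the alphabet (wrapping around) — i.e. ROT13, then keep every other character starting from the first (positions 1st, 3rd, 5th, ...).
For "lfhyzwyvxdlt" the result is "yumlky".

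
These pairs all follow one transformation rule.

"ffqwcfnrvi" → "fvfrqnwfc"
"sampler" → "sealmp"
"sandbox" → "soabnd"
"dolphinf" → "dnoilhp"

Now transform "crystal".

cartys

The pattern: delete the last character, then take characters alternately from the front and the back (1st, last, 2nd, 2nd-last, ...).
"crystal" → "cartys".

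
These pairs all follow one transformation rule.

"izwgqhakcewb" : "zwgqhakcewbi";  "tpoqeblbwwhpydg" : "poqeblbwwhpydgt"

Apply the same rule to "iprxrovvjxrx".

The rule is to move the first character to the end.
Doing the same to "iprxrovvjxrx": "prxrovvjxrxi".

prxrovvjxrxi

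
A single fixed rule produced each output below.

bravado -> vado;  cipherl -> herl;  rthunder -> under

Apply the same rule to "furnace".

Each output is the input with this applied: delete the first 3 characters.
On "furnace" that produces "nace".

nace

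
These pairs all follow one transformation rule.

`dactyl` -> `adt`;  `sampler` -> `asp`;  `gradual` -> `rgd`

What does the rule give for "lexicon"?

eli

The pattern: swap each adjacent pair of characters (1↔2, 3↔4, ...), then keep only the first 3 characters.
For "lexicon", step one produces "elixocn"; step two turns that into "eli".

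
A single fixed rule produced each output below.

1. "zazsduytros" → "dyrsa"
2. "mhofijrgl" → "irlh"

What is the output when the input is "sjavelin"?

eisa

Each output is the input with this applied: move the first 3 characters to the end (rotate left by 3), then keep every other character starting from the second (positions 2nd, 4th, 6th, ...).
"sjavelin" → "velinsja" → "eisa".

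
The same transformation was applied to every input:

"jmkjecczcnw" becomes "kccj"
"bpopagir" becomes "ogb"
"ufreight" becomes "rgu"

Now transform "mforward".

oam

The pattern: move the first 2 characters to the end (rotate left by 2), then keep one character in every 3, starting at position 1 (positions 1st, 4th, 7th, ...).
On "mforward": the first step gives "orwardmf", and the second then gives "oam".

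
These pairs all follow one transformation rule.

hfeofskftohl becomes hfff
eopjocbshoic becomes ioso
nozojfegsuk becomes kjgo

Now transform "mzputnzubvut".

utuz

Looking at the pairs, the operation is to keep one character in every 3, starting at position 2 (positions 2nd, 5th, 8th, ...), then swap the first and last characters.
"mzputnzubvut" → "ztuu" → "utuz".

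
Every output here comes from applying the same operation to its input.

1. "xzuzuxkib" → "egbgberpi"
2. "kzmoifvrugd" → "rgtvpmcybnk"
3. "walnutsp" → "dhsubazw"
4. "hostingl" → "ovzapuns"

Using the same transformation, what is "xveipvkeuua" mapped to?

Each output is the input with this applied: shift every letter 7 places forward in the alphabet (wrapping around).
Applying that to "xveipvkeuua" gives "eclpwcrlbbh".

eclpwcrlbbh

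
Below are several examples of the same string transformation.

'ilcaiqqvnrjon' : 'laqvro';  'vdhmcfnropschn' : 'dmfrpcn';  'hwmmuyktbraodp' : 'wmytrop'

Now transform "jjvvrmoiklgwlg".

Each output is the input with this applied: keep every other character starting from the second (positions 2nd, 4th, 6th, ...).
For "jjvvrmoiklgwlg" the result is "jvmilwg".

jvmilwg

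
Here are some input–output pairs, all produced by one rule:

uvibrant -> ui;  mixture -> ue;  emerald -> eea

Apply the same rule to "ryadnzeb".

Each output is the input with this applied: keep every other character starting from the first (positions 1st, 3rd, 5th, ...), then keep only the vowels.
Applying both steps to "ryadnzeb": "rane", then "ae".

ae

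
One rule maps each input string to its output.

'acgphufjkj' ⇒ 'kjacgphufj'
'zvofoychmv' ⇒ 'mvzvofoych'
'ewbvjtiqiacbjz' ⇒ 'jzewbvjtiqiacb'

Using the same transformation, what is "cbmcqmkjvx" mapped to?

vxcbmcqmkj

The transformation: move the last 2 characters to the front (rotate right by 2).
Applying that to "cbmcqmkjvx" gives "vxcbmcqmkj".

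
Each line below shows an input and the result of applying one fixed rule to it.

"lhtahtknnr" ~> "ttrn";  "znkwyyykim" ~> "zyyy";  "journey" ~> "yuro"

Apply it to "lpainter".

trpn

The rule is to sort the characters into reverse alphabetical order, then keep only the first 4 characters.
For "lpainter", step one produces "trpnliea"; step two turns that into "trpn".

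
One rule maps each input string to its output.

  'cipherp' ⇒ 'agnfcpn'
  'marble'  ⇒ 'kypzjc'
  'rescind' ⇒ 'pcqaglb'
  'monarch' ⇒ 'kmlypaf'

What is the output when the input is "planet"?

In each case the input is transformed by: shift every letter 2 places backward in the alphabet (wrapping around).
So "planet" becomes "njylcr".

njylcr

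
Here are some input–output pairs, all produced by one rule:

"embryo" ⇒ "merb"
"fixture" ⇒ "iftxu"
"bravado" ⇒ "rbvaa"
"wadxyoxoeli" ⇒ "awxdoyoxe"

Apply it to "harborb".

In each case the input is transformed by: delete the last 2 characters, then swap each adjacent pair of characters (1↔2, 3↔4, ...).
On "harborb": the first step gives "harbo", and the second then gives "ahbro".

ahbro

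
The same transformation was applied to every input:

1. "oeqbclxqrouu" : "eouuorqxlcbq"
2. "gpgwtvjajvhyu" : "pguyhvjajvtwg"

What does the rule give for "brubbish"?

rbhsibbu

What's happening: move the first 2 characters to the end (rotate left by 2), then reverse the string.
Doing the same to "brubbish": "rbhsibbu".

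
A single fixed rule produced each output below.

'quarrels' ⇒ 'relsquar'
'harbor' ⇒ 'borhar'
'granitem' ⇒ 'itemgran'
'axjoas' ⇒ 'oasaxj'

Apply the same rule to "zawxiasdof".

asdofzawxi

The rule is to swap the front and back halves of the string.
Doing the same to "zawxiasdof": "asdofzawxi".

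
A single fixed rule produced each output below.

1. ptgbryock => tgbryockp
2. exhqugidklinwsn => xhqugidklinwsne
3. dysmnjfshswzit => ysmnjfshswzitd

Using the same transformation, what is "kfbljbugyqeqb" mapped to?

fbljbugyqeqbk

The rule is to move the first character to the end.
So "kfbljbugyqeqb" becomes "fbljbugyqeqbk".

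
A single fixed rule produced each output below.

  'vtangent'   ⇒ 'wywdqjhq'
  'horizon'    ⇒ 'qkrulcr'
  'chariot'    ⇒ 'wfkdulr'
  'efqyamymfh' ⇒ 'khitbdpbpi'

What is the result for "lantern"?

The transformation: move the last character to the front, then shift every letter 3 places forward in the alphabet (wrapping around).
For "lantern", step one produces "nlanter"; step two turns that into "qodqwhu".

qodqwhu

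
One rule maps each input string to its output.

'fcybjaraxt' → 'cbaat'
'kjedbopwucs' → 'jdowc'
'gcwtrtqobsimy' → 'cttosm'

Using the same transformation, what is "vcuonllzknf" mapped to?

The pattern: keep every other character starting from the second (positions 2nd, 4th, 6th, ...).
"vcuonllzknf" → "colzn".

colzn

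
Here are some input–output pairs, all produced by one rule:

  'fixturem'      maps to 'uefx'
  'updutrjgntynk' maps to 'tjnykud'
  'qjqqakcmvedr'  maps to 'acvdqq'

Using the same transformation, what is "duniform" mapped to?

frdn

The rule is to keep every other character starting from the first (positions 1st, 3rd, 5th, ...), then move the first 2 characters to the end (rotate left by 2).
Starting from "duniform": after the first operation, "dnfr"; after the second, "frdn".
(Check on "qjqqakcmvedr": → "qqacvd" → "acvdqq" ✓)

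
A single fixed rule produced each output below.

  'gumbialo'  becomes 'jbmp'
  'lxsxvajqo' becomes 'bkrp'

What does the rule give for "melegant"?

The transformation: shift every letter 1 place forward in the alphabet (wrapping around), then keep only the last 4 characters.
For "melegant", step one produces "nfmfhbou"; step two turns that into "hbou".

hbou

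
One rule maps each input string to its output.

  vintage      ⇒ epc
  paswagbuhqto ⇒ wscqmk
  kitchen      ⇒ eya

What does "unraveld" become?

Rule — keep every other character starting from the second (positions 2nd, 4th, 6th, ...), then shift every letter 4 places backward in the alphabet (wrapping around).
Working it through for "unraveld": intermediate "naed", final "jwaz".

jwaz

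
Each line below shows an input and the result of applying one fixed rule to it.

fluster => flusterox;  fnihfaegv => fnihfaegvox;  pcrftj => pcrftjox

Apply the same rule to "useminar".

Rule — append "ox".
For "useminar" the result is "useminarox".

useminarox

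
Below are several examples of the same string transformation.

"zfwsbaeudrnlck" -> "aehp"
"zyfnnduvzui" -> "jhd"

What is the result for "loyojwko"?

ca

In each case the input is transformed by: shift every letter 4 places forward in the alphabet (wrapping around), then keep one character in every 3, starting at position 3 (positions 3rd, 6th, 9th, ...).
Starting from "loyojwko": after the first operation, "pscsnaos"; after the second, "ca".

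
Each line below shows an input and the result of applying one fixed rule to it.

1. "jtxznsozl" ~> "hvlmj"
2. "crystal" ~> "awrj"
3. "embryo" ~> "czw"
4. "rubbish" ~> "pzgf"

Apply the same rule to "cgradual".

apby

In each case the input is transformed by: keep every other character starting from the first (positions 1st, 3rd, 5th, ...), then shift every letter 2 places backward in the alphabet (wrapping around).
Starting from "cgradual": after the first operation, "crda"; after the second, "apby".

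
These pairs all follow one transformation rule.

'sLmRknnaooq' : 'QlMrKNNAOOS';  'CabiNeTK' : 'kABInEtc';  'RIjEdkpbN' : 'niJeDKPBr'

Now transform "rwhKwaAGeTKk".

Rule — flip the case of every letter, then swap the first and last characters.
On "rwhKwaAGeTKk": the first step gives "RWHkWAagEtkK", and the second then gives "KWHkWAagEtkR".

KWHkWAagEtkR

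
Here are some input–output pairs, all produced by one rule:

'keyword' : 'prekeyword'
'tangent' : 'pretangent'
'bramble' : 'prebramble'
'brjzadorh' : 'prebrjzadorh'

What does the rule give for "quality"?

prequality

The pattern: prepend "pre".
"quality" → "prequality".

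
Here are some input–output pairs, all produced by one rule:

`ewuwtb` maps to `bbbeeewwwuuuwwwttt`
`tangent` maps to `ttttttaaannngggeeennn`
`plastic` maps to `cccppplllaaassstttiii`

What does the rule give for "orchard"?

dddooorrrccchhhaaarrr

What's happening: repeat every character 3 times, then move the last 3 characters to the front (rotate right by 3).
Applying that to "orchard" gives "dddooorrrccchhhaaarrr".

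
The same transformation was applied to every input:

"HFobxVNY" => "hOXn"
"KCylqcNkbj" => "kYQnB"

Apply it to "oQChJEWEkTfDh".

OcjwKFH

The transformation: keep every other character starting from the first (positions 1st, 3rd, 5th, ...), then flip the case of every letter.
Doing the same to "oQChJEWEkTfDh": "OcjwKFH".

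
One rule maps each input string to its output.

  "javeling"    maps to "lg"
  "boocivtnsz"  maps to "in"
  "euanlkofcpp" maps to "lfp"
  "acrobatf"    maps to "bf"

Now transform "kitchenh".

Rule — keep one character in every 3, starting at position 2 (positions 2nd, 5th, 8th, ...), then delete the first character.
On "kitchenh": the first step gives "ihh", and the second then gives "hh".

hh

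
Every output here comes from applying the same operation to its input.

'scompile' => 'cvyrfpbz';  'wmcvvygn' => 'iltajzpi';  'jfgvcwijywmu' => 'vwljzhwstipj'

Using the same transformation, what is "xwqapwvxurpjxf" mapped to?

Rule — shift every letter 13 places forward in the alphabet (wrapping around) — i.e. ROT13, then swap the front and back halves of the string.
Applying both steps to "xwqapwvxurpjxf": "kjdncjikhecwks", then "khecwkskjdncji".

khecwkskjdncji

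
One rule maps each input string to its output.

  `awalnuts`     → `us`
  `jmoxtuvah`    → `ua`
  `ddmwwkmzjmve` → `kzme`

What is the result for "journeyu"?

eu

Each output is the input with this applied: keep every other character starting from the second (positions 2nd, 4th, 6th, ...), then delete the first 2 characters.
On "journeyu": the first step gives "oreu", and the second then gives "eu".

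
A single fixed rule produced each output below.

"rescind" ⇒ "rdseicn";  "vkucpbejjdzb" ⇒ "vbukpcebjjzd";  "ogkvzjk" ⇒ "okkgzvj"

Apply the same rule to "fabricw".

fwbairc

The rule is to move the last character to the front, then swap each adjacent pair of characters (1↔2, 3↔4, ...).
On "fabricw": the first step gives "wfabric", and the second then gives "fwbairc".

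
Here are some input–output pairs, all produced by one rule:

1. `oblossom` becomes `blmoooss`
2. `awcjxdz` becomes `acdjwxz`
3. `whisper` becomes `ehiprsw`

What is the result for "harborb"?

abbhorr

Each output is the input with this applied: sort the characters into alphabetical order.
So "harborb" becomes "abbhorr".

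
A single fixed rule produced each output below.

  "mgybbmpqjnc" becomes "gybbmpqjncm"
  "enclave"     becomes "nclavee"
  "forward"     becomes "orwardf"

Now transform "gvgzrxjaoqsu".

The transformation: move the first character to the end.
"gvgzrxjaoqsu" → "vgzrxjaoqsug".

vgzrxjaoqsug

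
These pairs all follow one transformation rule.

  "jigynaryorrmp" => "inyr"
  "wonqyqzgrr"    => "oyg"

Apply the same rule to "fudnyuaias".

The pattern: keep one character in every 3, starting at position 2 (positions 2nd, 5th, 8th, ...).
On "fudnyuaias" that produces "uyi".

uyi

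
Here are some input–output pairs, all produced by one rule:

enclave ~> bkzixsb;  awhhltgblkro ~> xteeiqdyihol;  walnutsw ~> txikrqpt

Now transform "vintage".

sfkqxdb

The transformation: shift every letter 3 places backward in the alphabet (wrapping around).
For "vintage" the result is "sfkqxdb".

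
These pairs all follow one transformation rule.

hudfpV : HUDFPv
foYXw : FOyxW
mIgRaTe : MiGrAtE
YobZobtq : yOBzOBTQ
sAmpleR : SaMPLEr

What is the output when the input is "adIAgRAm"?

Looking at the pairs, the operation is to flip the case of every letter.
"adIAgRAm" → "ADiaGraM".

ADiaGraM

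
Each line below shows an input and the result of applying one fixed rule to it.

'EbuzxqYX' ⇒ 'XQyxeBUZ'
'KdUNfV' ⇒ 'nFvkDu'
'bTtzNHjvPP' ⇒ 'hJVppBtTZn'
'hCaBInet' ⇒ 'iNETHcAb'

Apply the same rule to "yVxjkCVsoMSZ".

Looking at the pairs, the operation is to flip the case of every letter, then swap the front and back halves of the string.
On "yVxjkCVsoMSZ": the first step gives "YvXJKcvSOmsz", and the second then gives "vSOmszYvXJKc".

vSOmszYvXJKc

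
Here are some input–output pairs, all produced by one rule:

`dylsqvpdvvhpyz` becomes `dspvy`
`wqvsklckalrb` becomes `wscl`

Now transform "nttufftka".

Looking at the pairs, the operation is to keep one character in every 3, starting at position 1 (positions 1st, 4th, 7th, ...).
For "nttufftka" the result is "nut".

nut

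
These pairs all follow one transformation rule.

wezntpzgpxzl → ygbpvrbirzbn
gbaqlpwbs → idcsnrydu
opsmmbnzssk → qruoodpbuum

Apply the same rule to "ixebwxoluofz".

The pattern: shift every letter 2 places forward in the alphabet (wrapping around).
Doing the same to "ixebwxoluofz": "kzgdyzqnwqhb".

kzgdyzqnwqhb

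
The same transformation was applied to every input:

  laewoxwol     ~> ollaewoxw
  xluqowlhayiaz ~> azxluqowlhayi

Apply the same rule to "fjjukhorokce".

Looking at the pairs, the operation is to move the last 2 characters to the front (rotate right by 2).
"fjjukhorokce" → "cefjjukhorok".

cefjjukhorok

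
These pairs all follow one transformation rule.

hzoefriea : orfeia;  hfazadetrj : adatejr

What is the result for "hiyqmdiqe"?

ydmqie

Looking at the pairs, the operation is to swap each adjacent pair of characters (1↔2, 3↔4, ...), then delete the first 3 characters.
"hiyqmdiqe" → "ihqydmqie" → "ydmqie".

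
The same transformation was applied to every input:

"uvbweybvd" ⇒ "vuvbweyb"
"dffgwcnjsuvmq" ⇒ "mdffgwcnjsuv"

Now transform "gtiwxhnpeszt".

zgtiwxhnpes

The pattern: delete the last character, then move the last character to the front.
So "gtiwxhnpeszt" becomes "zgtiwxhnpes".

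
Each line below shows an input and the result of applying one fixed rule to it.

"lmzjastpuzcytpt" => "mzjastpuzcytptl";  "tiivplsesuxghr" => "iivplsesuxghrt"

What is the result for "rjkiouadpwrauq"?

Looking at the pairs, the operation is to move the first character to the end.
On "rjkiouadpwrauq" that produces "jkiouadpwrauqr".

jkiouadpwrauqr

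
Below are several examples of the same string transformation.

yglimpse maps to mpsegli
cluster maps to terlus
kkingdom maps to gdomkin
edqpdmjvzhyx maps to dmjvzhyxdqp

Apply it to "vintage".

ageint

What's happening: delete the first character, then move the first 3 characters to the end (rotate left by 3).
Working it through for "vintage": intermediate "intage", final "ageint".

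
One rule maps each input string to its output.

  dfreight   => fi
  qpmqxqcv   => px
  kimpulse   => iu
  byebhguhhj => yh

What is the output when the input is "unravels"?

nv

The pattern: keep one character in every 3, starting at position 2 (positions 2nd, 5th, 8th, ...), then delete the last character.
Applying both steps to "unravels": "nvs", then "nv".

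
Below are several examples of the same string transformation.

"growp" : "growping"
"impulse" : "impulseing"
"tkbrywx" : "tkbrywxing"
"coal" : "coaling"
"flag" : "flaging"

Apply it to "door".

The pattern: append "ing".
Doing the same to "door": "dooring".

dooring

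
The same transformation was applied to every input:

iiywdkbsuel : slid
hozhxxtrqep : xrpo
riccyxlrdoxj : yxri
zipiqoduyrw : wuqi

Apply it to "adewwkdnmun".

The pattern: keep one character in every 3, starting at position 2 (positions 2nd, 5th, 8th, ...), then sort the characters into reverse alphabetical order.
Working it through for "adewwkdnmun": intermediate "dwnn", final "wnnd".
(Check on "hozhxxtrqep": → "oxrp" → "xrpo" ✓)

wnnd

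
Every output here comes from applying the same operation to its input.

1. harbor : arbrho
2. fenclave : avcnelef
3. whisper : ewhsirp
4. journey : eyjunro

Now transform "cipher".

crephi

In each case the input is transformed by: sort the characters into alphabetical order, then take characters alternately from the front and the back (1st, last, 2nd, 2nd-last, ...).
Doing the same to "cipher": "crephi".
(Check on "fenclave": → "aceeflnv" → "avcnelef" ✓)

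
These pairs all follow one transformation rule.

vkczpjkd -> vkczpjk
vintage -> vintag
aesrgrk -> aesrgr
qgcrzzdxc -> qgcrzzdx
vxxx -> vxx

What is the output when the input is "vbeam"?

Rule — delete the last character.
"vbeam" → "vbea".

vbea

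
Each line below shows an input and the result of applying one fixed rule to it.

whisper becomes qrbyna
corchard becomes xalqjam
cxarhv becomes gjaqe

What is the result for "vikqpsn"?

The transformation: delete the first character, then shift every letter 9 places forward in the alphabet (wrapping around).
"vikqpsn" → "ikqpsn" → "rtzybw".

rtzybw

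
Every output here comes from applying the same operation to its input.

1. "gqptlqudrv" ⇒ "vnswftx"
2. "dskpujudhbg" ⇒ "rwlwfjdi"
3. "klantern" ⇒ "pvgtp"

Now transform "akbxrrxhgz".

In each case the input is transformed by: shift every letter 2 places forward in the alphabet (wrapping around), then delete the first 3 characters.
"akbxrrxhgz" → "cmdzttzjib" → "zttzjib".

zttzjib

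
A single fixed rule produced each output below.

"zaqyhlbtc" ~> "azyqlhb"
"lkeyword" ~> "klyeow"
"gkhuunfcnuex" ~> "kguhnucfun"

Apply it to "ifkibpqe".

fiikpb

The transformation: delete the last 2 characters, then swap each adjacent pair of characters (1↔2, 3↔4, ...).
Starting from "ifkibpqe": after the first operation, "ifkibp"; after the second, "fiikpb".
(Check on "lkeyword": → "lkeywo" → "klyeow" ✓)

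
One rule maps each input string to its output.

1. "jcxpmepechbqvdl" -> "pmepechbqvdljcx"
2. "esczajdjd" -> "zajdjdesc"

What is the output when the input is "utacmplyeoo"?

In each case the input is transformed by: move the first 3 characters to the end (rotate left by 3).
On "utacmplyeoo" that produces "cmplyeoouta".

cmplyeoouta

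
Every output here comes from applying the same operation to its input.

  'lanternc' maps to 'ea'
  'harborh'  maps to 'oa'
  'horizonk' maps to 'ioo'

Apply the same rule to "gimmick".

ii

Looking at the pairs, the operation is to move the first 3 characters to the end (rotate left by 3), then keep only the vowels.
"gimmick" → "mickgim" → "ii".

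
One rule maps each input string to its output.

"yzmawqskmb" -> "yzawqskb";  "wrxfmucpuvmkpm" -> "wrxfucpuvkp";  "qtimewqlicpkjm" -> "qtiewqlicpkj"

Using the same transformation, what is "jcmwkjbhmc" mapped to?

jcwkjbhc

In each case the input is transformed by: remove every "m".
Applying that to "jcmwkjbhmc" gives "jcwkjbhc".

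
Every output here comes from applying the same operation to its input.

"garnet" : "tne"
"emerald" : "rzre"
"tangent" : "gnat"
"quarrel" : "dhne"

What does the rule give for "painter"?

cnva

Each output is the input with this applied: delete the last 3 characters, then shift every letter 13 places forward in the alphabet (wrapping around) — i.e. ROT13.
On "painter": the first step gives "pain", and the second then gives "cnva".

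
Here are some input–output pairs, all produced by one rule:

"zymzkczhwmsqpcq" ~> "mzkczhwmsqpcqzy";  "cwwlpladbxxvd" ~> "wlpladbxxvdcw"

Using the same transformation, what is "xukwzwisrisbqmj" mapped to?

kwzwisrisbqmjxu

Rule — move the first 2 characters to the end (rotate left by 2).
So "xukwzwisrisbqmj" becomes "kwzwisrisbqmjxu".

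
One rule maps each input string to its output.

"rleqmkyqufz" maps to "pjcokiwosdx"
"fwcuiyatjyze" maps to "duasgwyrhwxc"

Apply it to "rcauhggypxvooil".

Looking at the pairs, the operation is to shift every letter 2 places backward in the alphabet (wrapping around).
Applying that to "rcauhggypxvooil" gives "paysfeewnvtmmgj".

paysfeewnvtmmgj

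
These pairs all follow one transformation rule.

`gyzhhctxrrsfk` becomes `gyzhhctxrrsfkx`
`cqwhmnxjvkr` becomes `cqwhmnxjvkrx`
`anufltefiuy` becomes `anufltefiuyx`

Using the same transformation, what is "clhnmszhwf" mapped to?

clhnmszhwfx

Rule — append "x".
Applying that to "clhnmszhwf" gives "clhnmszhwfx".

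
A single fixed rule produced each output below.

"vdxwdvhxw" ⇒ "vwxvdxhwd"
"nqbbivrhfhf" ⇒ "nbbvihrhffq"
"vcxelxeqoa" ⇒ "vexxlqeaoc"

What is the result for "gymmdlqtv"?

gmmldtqvy

What's happening: swap each adjacent pair of characters (1↔2, 3↔4, ...), then move the first character to the end.
Applying both steps to "gymmdlqtv": "ygmmldtqv", then "gmmldtqvy".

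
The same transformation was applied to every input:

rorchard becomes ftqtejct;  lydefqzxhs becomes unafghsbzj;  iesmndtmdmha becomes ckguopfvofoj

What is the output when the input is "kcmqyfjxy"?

ameosahlz

Looking at the pairs, the operation is to move the last character to the front, then shift every letter 2 places forward in the alphabet (wrapping around).
"kcmqyfjxy" → "ameosahlz".
(Check on "iesmndtmdmha": → "aiesmndtmdmh" → "ckguopfvofoj" ✓)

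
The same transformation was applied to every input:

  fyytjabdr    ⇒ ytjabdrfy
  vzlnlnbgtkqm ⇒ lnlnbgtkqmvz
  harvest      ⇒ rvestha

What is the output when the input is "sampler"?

mplersa

Rule — move the first 2 characters to the end (rotate left by 2).
For "sampler" the result is "mplersa".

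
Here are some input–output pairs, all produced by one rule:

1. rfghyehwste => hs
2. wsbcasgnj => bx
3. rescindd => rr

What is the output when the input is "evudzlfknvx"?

jl

The transformation: shift every letter 12 places backward in the alphabet (wrapping around), then keep only the last 2 characters.
Working it through for "evudzlfknvx": intermediate "sjirnztybjl", final "jl".
(Check on "wsbcasgnj": → "kgpqogubx" → "bx" ✓)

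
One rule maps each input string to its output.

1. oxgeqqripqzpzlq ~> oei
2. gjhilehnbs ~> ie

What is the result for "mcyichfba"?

The rule is to keep only the vowels.
So "mcyichfba" becomes "ia".

ia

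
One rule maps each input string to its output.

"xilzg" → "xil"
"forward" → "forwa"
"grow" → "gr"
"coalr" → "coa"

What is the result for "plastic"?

plast

What's happening: delete the last 2 characters.
So "plastic" becomes "plast".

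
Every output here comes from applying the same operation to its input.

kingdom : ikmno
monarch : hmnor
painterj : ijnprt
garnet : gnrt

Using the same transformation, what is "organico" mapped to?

ginoor

In each case the input is transformed by: sort the characters into alphabetical order, then delete the first 2 characters.
Starting from "organico": after the first operation, "acginoor"; after the second, "ginoor".
(Check on "painterj": → "aeijnprt" → "ijnprt" ✓)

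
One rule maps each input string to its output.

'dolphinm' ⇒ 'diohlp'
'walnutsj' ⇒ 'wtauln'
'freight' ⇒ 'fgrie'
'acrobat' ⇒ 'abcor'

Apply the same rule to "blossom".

bslso

Rule — delete the last 2 characters, then take characters alternately from the front and the back (1st, last, 2nd, 2nd-last, ...).
For "blossom" the result is "bslso".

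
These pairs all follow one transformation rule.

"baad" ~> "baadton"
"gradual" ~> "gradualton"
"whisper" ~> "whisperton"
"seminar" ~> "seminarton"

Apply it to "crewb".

crewbton

Looking at the pairs, the operation is to append "ton".
Applying that to "crewb" gives "crewbton".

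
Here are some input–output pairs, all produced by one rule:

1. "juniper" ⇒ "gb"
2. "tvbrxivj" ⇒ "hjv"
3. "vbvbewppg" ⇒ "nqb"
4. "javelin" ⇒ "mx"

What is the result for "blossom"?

xe

Looking at the pairs, the operation is to keep one character in every 3, starting at position 2 (positions 2nd, 5th, 8th, ...), then shift every letter 12 places forward in the alphabet (wrapping around).
For "blossom" the result is "xe".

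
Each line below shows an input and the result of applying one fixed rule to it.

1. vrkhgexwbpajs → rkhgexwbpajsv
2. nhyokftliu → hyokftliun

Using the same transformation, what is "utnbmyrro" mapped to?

tnbmyrrou

What's happening: move the first character to the end.
"utnbmyrro" → "tnbmyrrou".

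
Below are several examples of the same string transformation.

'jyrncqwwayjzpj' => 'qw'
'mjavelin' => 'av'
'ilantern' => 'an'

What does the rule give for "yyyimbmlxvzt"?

The transformation: swap the front and back halves of the string, then keep only the last 2 characters.
On "yyyimbmlxvzt": the first step gives "mlxvztyyyimb", and the second then gives "mb".
(Check on "ilantern": → "ternilan" → "an" ✓)

mb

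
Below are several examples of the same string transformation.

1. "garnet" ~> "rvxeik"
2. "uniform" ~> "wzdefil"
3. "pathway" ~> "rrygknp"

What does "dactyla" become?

The pattern: sort the characters into alphabetical order, then shift every letter 9 places backward in the alphabet (wrapping around).
On "dactyla": the first step gives "aacdlty", and the second then gives "rrtuckp".

rrtuckp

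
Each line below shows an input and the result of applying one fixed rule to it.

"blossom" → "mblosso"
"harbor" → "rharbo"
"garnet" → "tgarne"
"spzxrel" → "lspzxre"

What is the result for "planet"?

tplane

The rule is to move the last character to the front.
On "planet" that produces "tplane".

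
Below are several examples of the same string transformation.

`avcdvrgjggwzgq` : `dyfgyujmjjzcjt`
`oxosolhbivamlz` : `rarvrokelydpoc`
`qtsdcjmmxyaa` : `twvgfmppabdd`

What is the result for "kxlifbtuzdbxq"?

naoliewxcgeat

The rule is to shift every letter 3 places forward in the alphabet (wrapping around).
Doing the same to "kxlifbtuzdbxq": "naoliewxcgeat".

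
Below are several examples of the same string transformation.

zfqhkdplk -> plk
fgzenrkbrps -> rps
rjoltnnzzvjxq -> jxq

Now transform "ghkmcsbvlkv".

lkv

In each case the input is transformed by: keep only the last 3 characters.
Applying that to "ghkmcsbvlkv" gives "lkv".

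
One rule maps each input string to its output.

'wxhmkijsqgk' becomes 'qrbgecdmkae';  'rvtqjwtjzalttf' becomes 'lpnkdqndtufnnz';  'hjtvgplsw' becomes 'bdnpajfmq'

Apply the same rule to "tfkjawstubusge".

nzeduqmnovomay

In each case the input is transformed by: shift every letter 6 places backward in the alphabet (wrapping around).
On "tfkjawstubusge" that produces "nzeduqmnovomay".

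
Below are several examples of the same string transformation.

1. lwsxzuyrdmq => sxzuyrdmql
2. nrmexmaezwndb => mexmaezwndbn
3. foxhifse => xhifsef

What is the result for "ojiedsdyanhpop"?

iedsdyanhpopo

Rule — move the first character to the end, then delete the first character.
Applying that to "ojiedsdyanhpop" gives "iedsdyanhpopo".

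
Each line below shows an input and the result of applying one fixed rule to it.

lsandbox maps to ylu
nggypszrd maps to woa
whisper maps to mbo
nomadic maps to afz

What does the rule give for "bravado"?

xal

The transformation: shift every letter 3 places backward in the alphabet (wrapping around), then keep only the last 3 characters.
Applying both steps to "bravado": "yoxsxal", then "xal".
(Check on "whisper": → "tefpmbo" → "mbo" ✓)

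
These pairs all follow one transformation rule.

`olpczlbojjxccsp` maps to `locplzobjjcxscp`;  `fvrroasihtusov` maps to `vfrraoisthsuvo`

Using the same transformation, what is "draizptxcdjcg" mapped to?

rdiapzxtdccjg

In each case the input is transformed by: swap each adjacent pair of characters (1↔2, 3↔4, ...).
Applying that to "draizptxcdjcg" gives "rdiapzxtdccjg".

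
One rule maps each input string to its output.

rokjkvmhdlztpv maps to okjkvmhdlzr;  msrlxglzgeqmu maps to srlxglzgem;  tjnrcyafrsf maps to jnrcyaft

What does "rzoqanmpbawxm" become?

The transformation: delete the last 3 characters, then move the first character to the end.
"rzoqanmpbawxm" → "rzoqanmpba" → "zoqanmpbar".

zoqanmpbar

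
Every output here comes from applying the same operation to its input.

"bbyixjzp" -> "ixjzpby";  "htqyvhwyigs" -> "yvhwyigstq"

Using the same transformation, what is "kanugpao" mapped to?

Each output is the input with this applied: delete the first character, then move the first 2 characters to the end (rotate left by 2).
Starting from "kanugpao": after the first operation, "anugpao"; after the second, "ugpaoan".

ugpaoan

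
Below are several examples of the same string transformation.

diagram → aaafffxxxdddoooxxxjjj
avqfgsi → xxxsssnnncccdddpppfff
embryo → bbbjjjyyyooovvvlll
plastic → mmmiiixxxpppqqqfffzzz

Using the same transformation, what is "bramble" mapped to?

yyyoooxxxjjjyyyiiibbb

Rule — repeat every character 3 times, then shift every letter 3 places backward in the alphabet (wrapping around).
"bramble" → "yyyoooxxxjjjyyyiiibbb".
(Check on "plastic": → "ppplllaaassstttiiiccc" → "mmmiiixxxpppqqqfffzzz" ✓)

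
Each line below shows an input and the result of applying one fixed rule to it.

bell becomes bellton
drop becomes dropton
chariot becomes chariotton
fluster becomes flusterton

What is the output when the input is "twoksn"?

twoksnton

The pattern: append "ton".
Applying that to "twoksn" gives "twoksnton".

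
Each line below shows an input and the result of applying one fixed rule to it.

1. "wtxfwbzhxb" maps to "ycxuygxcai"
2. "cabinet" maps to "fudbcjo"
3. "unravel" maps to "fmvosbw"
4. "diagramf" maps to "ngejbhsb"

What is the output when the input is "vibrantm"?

unwjcsbo

Rule — move the last 2 characters to the front (rotate right by 2), then shift every letter 1 place forward in the alphabet (wrapping around).
On "vibrantm": the first step gives "tmvibran", and the second then gives "unwjcsbo".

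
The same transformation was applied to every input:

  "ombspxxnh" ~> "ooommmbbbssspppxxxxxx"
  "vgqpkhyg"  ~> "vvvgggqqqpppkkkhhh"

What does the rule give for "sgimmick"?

Looking at the pairs, the operation is to delete the last 2 characters, then repeat every character 3 times.
"sgimmick" → "sgimmi" → "sssgggiiimmmmmmiii".

sssgggiiimmmmmmiii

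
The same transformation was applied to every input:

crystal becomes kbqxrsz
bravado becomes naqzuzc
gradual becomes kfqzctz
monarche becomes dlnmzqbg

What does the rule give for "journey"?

xintqmd

The rule is to move the last character to the front, then shift every letter 1 place backward in the alphabet (wrapping around).
"journey" → "yjourne" → "xintqmd".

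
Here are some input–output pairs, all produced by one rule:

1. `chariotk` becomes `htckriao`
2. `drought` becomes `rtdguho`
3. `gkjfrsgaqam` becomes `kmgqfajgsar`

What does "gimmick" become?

ikgimcm

In each case the input is transformed by: swap each adjacent pair of characters (1↔2, 3↔4, ...), then take characters alternately from the front and the back (1st, last, 2nd, 2nd-last, ...).
Starting from "gimmick": after the first operation, "igmmcik"; after the second, "ikgimcm".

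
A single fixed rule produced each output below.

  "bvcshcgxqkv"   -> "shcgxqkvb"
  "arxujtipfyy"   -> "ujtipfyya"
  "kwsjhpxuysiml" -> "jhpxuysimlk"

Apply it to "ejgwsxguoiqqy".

wsxguoiqqye

The pattern: move the first 3 characters to the end (rotate left by 3), then delete the last 2 characters.
On "ejgwsxguoiqqy": the first step gives "wsxguoiqqyejg", and the second then gives "wsxguoiqqye".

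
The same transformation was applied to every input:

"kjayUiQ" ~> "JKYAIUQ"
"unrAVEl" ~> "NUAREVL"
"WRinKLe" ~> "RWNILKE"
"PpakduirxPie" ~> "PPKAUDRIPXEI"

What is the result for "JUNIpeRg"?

UJINEPGR

Each output is the input with this applied: swap each adjacent pair of characters (1↔2, 3↔4, ...), then convert every letter to uppercase.
"JUNIpeRg" → "UJINEPGR".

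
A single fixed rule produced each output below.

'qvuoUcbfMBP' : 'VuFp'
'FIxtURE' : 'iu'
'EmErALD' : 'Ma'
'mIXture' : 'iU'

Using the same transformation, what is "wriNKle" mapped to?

Rk

The pattern: flip the case of every letter, then keep one character in every 3, starting at position 2 (positions 2nd, 5th, 8th, ...).
On "wriNKle": the first step gives "WRInkLE", and the second then gives "Rk".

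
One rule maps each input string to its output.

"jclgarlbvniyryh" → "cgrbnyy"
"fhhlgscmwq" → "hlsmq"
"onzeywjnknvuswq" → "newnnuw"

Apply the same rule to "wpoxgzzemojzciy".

pxzeozi

The pattern: keep every other character starting from the second (positions 2nd, 4th, 6th, ...).
For "wpoxgzzemojzciy" the result is "pxzeozi".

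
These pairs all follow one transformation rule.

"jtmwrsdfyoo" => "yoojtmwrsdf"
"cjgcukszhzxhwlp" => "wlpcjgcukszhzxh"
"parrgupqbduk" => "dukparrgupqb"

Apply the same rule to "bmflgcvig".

vigbmflgc

Rule — move the last 3 characters to the front (rotate right by 3).
Doing the same to "bmflgcvig": "vigbmflgc".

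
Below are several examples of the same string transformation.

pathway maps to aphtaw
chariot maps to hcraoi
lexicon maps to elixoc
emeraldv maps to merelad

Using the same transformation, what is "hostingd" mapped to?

What's happening: delete the last character, then swap each adjacent pair of characters (1↔2, 3↔4, ...).
"hostingd" → "hosting" → "ohtsnig".

ohtsnig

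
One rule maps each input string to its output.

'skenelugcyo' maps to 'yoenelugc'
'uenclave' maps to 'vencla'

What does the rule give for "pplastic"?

iclast

Rule — delete the first 2 characters, then move the last 2 characters to the front (rotate right by 2).
Starting from "pplastic": after the first operation, "lastic"; after the second, "iclast".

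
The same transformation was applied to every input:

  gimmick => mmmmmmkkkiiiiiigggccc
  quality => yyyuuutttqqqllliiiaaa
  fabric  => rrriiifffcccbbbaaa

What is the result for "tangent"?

ttttttnnnnnngggeeeaaa

In each case the input is transformed by: sort the characters into reverse alphabetical order, then repeat every character 3 times.
For "tangent", step one produces "ttnngea"; step two turns that into "ttttttnnnnnngggeeeaaa".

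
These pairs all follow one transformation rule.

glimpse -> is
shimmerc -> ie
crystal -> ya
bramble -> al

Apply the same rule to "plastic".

Each output is the input with this applied: keep one character in every 3, starting at position 3 (positions 3rd, 6th, 9th, ...).
Applying that to "plastic" gives "ai".

ai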